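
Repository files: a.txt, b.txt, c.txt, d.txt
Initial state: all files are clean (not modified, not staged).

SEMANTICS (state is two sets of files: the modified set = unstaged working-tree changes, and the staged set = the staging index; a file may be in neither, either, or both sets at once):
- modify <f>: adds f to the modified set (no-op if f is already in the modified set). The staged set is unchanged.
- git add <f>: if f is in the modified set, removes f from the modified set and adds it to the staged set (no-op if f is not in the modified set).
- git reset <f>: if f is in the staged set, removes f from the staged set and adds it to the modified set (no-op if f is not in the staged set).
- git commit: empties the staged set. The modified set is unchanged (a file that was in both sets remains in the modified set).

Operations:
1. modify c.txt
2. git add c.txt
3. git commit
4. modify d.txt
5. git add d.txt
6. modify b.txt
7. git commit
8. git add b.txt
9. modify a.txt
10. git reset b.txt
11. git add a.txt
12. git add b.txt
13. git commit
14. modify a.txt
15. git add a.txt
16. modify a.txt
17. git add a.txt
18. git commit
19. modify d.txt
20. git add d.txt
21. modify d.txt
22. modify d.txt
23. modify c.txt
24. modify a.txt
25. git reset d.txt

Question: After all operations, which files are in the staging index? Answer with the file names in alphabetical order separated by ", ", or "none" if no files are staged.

After op 1 (modify c.txt): modified={c.txt} staged={none}
After op 2 (git add c.txt): modified={none} staged={c.txt}
After op 3 (git commit): modified={none} staged={none}
After op 4 (modify d.txt): modified={d.txt} staged={none}
After op 5 (git add d.txt): modified={none} staged={d.txt}
After op 6 (modify b.txt): modified={b.txt} staged={d.txt}
After op 7 (git commit): modified={b.txt} staged={none}
After op 8 (git add b.txt): modified={none} staged={b.txt}
After op 9 (modify a.txt): modified={a.txt} staged={b.txt}
After op 10 (git reset b.txt): modified={a.txt, b.txt} staged={none}
After op 11 (git add a.txt): modified={b.txt} staged={a.txt}
After op 12 (git add b.txt): modified={none} staged={a.txt, b.txt}
After op 13 (git commit): modified={none} staged={none}
After op 14 (modify a.txt): modified={a.txt} staged={none}
After op 15 (git add a.txt): modified={none} staged={a.txt}
After op 16 (modify a.txt): modified={a.txt} staged={a.txt}
After op 17 (git add a.txt): modified={none} staged={a.txt}
After op 18 (git commit): modified={none} staged={none}
After op 19 (modify d.txt): modified={d.txt} staged={none}
After op 20 (git add d.txt): modified={none} staged={d.txt}
After op 21 (modify d.txt): modified={d.txt} staged={d.txt}
After op 22 (modify d.txt): modified={d.txt} staged={d.txt}
After op 23 (modify c.txt): modified={c.txt, d.txt} staged={d.txt}
After op 24 (modify a.txt): modified={a.txt, c.txt, d.txt} staged={d.txt}
After op 25 (git reset d.txt): modified={a.txt, c.txt, d.txt} staged={none}

Answer: none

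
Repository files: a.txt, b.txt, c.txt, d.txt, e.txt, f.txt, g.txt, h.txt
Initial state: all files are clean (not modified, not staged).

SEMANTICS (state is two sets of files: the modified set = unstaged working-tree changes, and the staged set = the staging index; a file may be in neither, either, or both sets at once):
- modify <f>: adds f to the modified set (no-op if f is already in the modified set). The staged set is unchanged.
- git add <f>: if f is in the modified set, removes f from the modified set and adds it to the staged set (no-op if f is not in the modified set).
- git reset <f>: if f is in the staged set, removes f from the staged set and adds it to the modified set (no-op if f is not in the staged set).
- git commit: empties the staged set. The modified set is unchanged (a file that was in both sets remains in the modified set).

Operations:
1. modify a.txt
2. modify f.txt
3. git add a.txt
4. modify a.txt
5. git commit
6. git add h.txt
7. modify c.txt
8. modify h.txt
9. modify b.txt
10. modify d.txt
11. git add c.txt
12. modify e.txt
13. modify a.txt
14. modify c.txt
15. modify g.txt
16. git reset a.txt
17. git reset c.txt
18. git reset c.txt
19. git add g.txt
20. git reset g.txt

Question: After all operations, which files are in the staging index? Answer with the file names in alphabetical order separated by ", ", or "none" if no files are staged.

Answer: none

Derivation:
After op 1 (modify a.txt): modified={a.txt} staged={none}
After op 2 (modify f.txt): modified={a.txt, f.txt} staged={none}
After op 3 (git add a.txt): modified={f.txt} staged={a.txt}
After op 4 (modify a.txt): modified={a.txt, f.txt} staged={a.txt}
After op 5 (git commit): modified={a.txt, f.txt} staged={none}
After op 6 (git add h.txt): modified={a.txt, f.txt} staged={none}
After op 7 (modify c.txt): modified={a.txt, c.txt, f.txt} staged={none}
After op 8 (modify h.txt): modified={a.txt, c.txt, f.txt, h.txt} staged={none}
After op 9 (modify b.txt): modified={a.txt, b.txt, c.txt, f.txt, h.txt} staged={none}
After op 10 (modify d.txt): modified={a.txt, b.txt, c.txt, d.txt, f.txt, h.txt} staged={none}
After op 11 (git add c.txt): modified={a.txt, b.txt, d.txt, f.txt, h.txt} staged={c.txt}
After op 12 (modify e.txt): modified={a.txt, b.txt, d.txt, e.txt, f.txt, h.txt} staged={c.txt}
After op 13 (modify a.txt): modified={a.txt, b.txt, d.txt, e.txt, f.txt, h.txt} staged={c.txt}
After op 14 (modify c.txt): modified={a.txt, b.txt, c.txt, d.txt, e.txt, f.txt, h.txt} staged={c.txt}
After op 15 (modify g.txt): modified={a.txt, b.txt, c.txt, d.txt, e.txt, f.txt, g.txt, h.txt} staged={c.txt}
After op 16 (git reset a.txt): modified={a.txt, b.txt, c.txt, d.txt, e.txt, f.txt, g.txt, h.txt} staged={c.txt}
After op 17 (git reset c.txt): modified={a.txt, b.txt, c.txt, d.txt, e.txt, f.txt, g.txt, h.txt} staged={none}
After op 18 (git reset c.txt): modified={a.txt, b.txt, c.txt, d.txt, e.txt, f.txt, g.txt, h.txt} staged={none}
After op 19 (git add g.txt): modified={a.txt, b.txt, c.txt, d.txt, e.txt, f.txt, h.txt} staged={g.txt}
After op 20 (git reset g.txt): modified={a.txt, b.txt, c.txt, d.txt, e.txt, f.txt, g.txt, h.txt} staged={none}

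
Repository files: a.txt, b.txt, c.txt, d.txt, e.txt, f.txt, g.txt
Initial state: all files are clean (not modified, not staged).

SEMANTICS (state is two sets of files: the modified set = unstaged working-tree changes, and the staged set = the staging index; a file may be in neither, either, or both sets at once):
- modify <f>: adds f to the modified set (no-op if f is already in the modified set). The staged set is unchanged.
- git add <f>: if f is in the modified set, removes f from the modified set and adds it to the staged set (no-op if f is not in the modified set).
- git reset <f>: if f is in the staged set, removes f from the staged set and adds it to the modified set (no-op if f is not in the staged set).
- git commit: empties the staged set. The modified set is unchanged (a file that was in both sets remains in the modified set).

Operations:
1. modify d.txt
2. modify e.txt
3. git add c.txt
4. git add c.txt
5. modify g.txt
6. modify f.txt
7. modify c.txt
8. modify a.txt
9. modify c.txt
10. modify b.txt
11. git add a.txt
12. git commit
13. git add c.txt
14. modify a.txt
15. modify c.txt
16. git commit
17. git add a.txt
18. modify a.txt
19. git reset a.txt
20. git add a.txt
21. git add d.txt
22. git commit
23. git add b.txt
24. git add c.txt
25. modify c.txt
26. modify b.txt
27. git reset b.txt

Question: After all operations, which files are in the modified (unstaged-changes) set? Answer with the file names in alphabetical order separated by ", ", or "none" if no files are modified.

After op 1 (modify d.txt): modified={d.txt} staged={none}
After op 2 (modify e.txt): modified={d.txt, e.txt} staged={none}
After op 3 (git add c.txt): modified={d.txt, e.txt} staged={none}
After op 4 (git add c.txt): modified={d.txt, e.txt} staged={none}
After op 5 (modify g.txt): modified={d.txt, e.txt, g.txt} staged={none}
After op 6 (modify f.txt): modified={d.txt, e.txt, f.txt, g.txt} staged={none}
After op 7 (modify c.txt): modified={c.txt, d.txt, e.txt, f.txt, g.txt} staged={none}
After op 8 (modify a.txt): modified={a.txt, c.txt, d.txt, e.txt, f.txt, g.txt} staged={none}
After op 9 (modify c.txt): modified={a.txt, c.txt, d.txt, e.txt, f.txt, g.txt} staged={none}
After op 10 (modify b.txt): modified={a.txt, b.txt, c.txt, d.txt, e.txt, f.txt, g.txt} staged={none}
After op 11 (git add a.txt): modified={b.txt, c.txt, d.txt, e.txt, f.txt, g.txt} staged={a.txt}
After op 12 (git commit): modified={b.txt, c.txt, d.txt, e.txt, f.txt, g.txt} staged={none}
After op 13 (git add c.txt): modified={b.txt, d.txt, e.txt, f.txt, g.txt} staged={c.txt}
After op 14 (modify a.txt): modified={a.txt, b.txt, d.txt, e.txt, f.txt, g.txt} staged={c.txt}
After op 15 (modify c.txt): modified={a.txt, b.txt, c.txt, d.txt, e.txt, f.txt, g.txt} staged={c.txt}
After op 16 (git commit): modified={a.txt, b.txt, c.txt, d.txt, e.txt, f.txt, g.txt} staged={none}
After op 17 (git add a.txt): modified={b.txt, c.txt, d.txt, e.txt, f.txt, g.txt} staged={a.txt}
After op 18 (modify a.txt): modified={a.txt, b.txt, c.txt, d.txt, e.txt, f.txt, g.txt} staged={a.txt}
After op 19 (git reset a.txt): modified={a.txt, b.txt, c.txt, d.txt, e.txt, f.txt, g.txt} staged={none}
After op 20 (git add a.txt): modified={b.txt, c.txt, d.txt, e.txt, f.txt, g.txt} staged={a.txt}
After op 21 (git add d.txt): modified={b.txt, c.txt, e.txt, f.txt, g.txt} staged={a.txt, d.txt}
After op 22 (git commit): modified={b.txt, c.txt, e.txt, f.txt, g.txt} staged={none}
After op 23 (git add b.txt): modified={c.txt, e.txt, f.txt, g.txt} staged={b.txt}
After op 24 (git add c.txt): modified={e.txt, f.txt, g.txt} staged={b.txt, c.txt}
After op 25 (modify c.txt): modified={c.txt, e.txt, f.txt, g.txt} staged={b.txt, c.txt}
After op 26 (modify b.txt): modified={b.txt, c.txt, e.txt, f.txt, g.txt} staged={b.txt, c.txt}
After op 27 (git reset b.txt): modified={b.txt, c.txt, e.txt, f.txt, g.txt} staged={c.txt}

Answer: b.txt, c.txt, e.txt, f.txt, g.txt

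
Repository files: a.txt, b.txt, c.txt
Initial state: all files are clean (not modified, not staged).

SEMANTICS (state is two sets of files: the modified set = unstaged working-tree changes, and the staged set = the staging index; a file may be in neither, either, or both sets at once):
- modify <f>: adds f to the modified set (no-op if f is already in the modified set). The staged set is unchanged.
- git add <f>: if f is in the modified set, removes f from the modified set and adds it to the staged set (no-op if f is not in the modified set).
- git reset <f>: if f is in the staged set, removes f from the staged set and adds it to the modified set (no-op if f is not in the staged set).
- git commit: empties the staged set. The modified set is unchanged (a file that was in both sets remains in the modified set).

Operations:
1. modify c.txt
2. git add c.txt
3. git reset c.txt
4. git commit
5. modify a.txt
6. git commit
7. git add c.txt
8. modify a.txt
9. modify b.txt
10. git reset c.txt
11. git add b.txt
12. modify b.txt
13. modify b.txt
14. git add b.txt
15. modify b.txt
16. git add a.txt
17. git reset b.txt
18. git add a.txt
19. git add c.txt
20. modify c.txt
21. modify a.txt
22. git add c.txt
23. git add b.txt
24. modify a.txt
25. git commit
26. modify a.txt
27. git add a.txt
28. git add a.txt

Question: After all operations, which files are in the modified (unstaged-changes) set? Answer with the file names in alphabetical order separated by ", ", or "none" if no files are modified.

Answer: none

Derivation:
After op 1 (modify c.txt): modified={c.txt} staged={none}
After op 2 (git add c.txt): modified={none} staged={c.txt}
After op 3 (git reset c.txt): modified={c.txt} staged={none}
After op 4 (git commit): modified={c.txt} staged={none}
After op 5 (modify a.txt): modified={a.txt, c.txt} staged={none}
After op 6 (git commit): modified={a.txt, c.txt} staged={none}
After op 7 (git add c.txt): modified={a.txt} staged={c.txt}
After op 8 (modify a.txt): modified={a.txt} staged={c.txt}
After op 9 (modify b.txt): modified={a.txt, b.txt} staged={c.txt}
After op 10 (git reset c.txt): modified={a.txt, b.txt, c.txt} staged={none}
After op 11 (git add b.txt): modified={a.txt, c.txt} staged={b.txt}
After op 12 (modify b.txt): modified={a.txt, b.txt, c.txt} staged={b.txt}
After op 13 (modify b.txt): modified={a.txt, b.txt, c.txt} staged={b.txt}
After op 14 (git add b.txt): modified={a.txt, c.txt} staged={b.txt}
After op 15 (modify b.txt): modified={a.txt, b.txt, c.txt} staged={b.txt}
After op 16 (git add a.txt): modified={b.txt, c.txt} staged={a.txt, b.txt}
After op 17 (git reset b.txt): modified={b.txt, c.txt} staged={a.txt}
After op 18 (git add a.txt): modified={b.txt, c.txt} staged={a.txt}
After op 19 (git add c.txt): modified={b.txt} staged={a.txt, c.txt}
After op 20 (modify c.txt): modified={b.txt, c.txt} staged={a.txt, c.txt}
After op 21 (modify a.txt): modified={a.txt, b.txt, c.txt} staged={a.txt, c.txt}
After op 22 (git add c.txt): modified={a.txt, b.txt} staged={a.txt, c.txt}
After op 23 (git add b.txt): modified={a.txt} staged={a.txt, b.txt, c.txt}
After op 24 (modify a.txt): modified={a.txt} staged={a.txt, b.txt, c.txt}
After op 25 (git commit): modified={a.txt} staged={none}
After op 26 (modify a.txt): modified={a.txt} staged={none}
After op 27 (git add a.txt): modified={none} staged={a.txt}
After op 28 (git add a.txt): modified={none} staged={a.txt}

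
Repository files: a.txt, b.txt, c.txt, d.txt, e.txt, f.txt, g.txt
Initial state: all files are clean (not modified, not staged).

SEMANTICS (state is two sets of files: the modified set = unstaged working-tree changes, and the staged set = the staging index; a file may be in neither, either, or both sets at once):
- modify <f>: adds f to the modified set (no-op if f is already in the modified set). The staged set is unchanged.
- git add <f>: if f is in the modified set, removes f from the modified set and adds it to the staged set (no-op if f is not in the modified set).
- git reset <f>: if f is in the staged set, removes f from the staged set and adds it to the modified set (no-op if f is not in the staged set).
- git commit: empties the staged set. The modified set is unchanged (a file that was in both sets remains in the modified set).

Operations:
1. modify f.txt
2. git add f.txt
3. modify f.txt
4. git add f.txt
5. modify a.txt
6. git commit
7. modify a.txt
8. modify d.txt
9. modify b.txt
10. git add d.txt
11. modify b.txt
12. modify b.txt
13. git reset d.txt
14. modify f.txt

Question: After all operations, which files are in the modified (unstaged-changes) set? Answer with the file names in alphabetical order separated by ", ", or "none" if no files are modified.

After op 1 (modify f.txt): modified={f.txt} staged={none}
After op 2 (git add f.txt): modified={none} staged={f.txt}
After op 3 (modify f.txt): modified={f.txt} staged={f.txt}
After op 4 (git add f.txt): modified={none} staged={f.txt}
After op 5 (modify a.txt): modified={a.txt} staged={f.txt}
After op 6 (git commit): modified={a.txt} staged={none}
After op 7 (modify a.txt): modified={a.txt} staged={none}
After op 8 (modify d.txt): modified={a.txt, d.txt} staged={none}
After op 9 (modify b.txt): modified={a.txt, b.txt, d.txt} staged={none}
After op 10 (git add d.txt): modified={a.txt, b.txt} staged={d.txt}
After op 11 (modify b.txt): modified={a.txt, b.txt} staged={d.txt}
After op 12 (modify b.txt): modified={a.txt, b.txt} staged={d.txt}
After op 13 (git reset d.txt): modified={a.txt, b.txt, d.txt} staged={none}
After op 14 (modify f.txt): modified={a.txt, b.txt, d.txt, f.txt} staged={none}

Answer: a.txt, b.txt, d.txt, f.txt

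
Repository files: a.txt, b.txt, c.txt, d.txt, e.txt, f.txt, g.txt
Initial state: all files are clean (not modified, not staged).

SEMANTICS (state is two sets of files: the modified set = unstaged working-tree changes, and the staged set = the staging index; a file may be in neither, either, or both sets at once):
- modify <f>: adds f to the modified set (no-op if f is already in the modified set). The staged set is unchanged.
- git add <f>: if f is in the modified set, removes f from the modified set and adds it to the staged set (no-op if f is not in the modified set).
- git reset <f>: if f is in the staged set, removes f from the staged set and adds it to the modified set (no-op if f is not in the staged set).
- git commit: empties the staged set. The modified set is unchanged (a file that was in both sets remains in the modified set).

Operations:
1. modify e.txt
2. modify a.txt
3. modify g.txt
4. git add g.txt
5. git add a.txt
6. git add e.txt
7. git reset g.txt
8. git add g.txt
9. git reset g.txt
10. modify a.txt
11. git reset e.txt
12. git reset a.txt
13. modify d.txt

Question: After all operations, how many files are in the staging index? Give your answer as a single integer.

Answer: 0

Derivation:
After op 1 (modify e.txt): modified={e.txt} staged={none}
After op 2 (modify a.txt): modified={a.txt, e.txt} staged={none}
After op 3 (modify g.txt): modified={a.txt, e.txt, g.txt} staged={none}
After op 4 (git add g.txt): modified={a.txt, e.txt} staged={g.txt}
After op 5 (git add a.txt): modified={e.txt} staged={a.txt, g.txt}
After op 6 (git add e.txt): modified={none} staged={a.txt, e.txt, g.txt}
After op 7 (git reset g.txt): modified={g.txt} staged={a.txt, e.txt}
After op 8 (git add g.txt): modified={none} staged={a.txt, e.txt, g.txt}
After op 9 (git reset g.txt): modified={g.txt} staged={a.txt, e.txt}
After op 10 (modify a.txt): modified={a.txt, g.txt} staged={a.txt, e.txt}
After op 11 (git reset e.txt): modified={a.txt, e.txt, g.txt} staged={a.txt}
After op 12 (git reset a.txt): modified={a.txt, e.txt, g.txt} staged={none}
After op 13 (modify d.txt): modified={a.txt, d.txt, e.txt, g.txt} staged={none}
Final staged set: {none} -> count=0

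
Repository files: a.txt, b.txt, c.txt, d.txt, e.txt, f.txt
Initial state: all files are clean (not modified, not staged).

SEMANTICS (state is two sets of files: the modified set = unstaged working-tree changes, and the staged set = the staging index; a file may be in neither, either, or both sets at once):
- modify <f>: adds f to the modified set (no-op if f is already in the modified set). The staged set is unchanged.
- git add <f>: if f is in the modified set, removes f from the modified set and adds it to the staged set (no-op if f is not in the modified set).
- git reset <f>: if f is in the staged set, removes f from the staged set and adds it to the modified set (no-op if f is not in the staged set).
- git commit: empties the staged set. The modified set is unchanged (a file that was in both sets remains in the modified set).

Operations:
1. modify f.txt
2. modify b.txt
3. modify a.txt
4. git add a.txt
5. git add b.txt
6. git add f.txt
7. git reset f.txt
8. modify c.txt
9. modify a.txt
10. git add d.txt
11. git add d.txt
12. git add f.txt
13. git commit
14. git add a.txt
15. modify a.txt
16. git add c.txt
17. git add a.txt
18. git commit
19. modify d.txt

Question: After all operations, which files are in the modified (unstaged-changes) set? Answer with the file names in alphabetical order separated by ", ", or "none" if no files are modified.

After op 1 (modify f.txt): modified={f.txt} staged={none}
After op 2 (modify b.txt): modified={b.txt, f.txt} staged={none}
After op 3 (modify a.txt): modified={a.txt, b.txt, f.txt} staged={none}
After op 4 (git add a.txt): modified={b.txt, f.txt} staged={a.txt}
After op 5 (git add b.txt): modified={f.txt} staged={a.txt, b.txt}
After op 6 (git add f.txt): modified={none} staged={a.txt, b.txt, f.txt}
After op 7 (git reset f.txt): modified={f.txt} staged={a.txt, b.txt}
After op 8 (modify c.txt): modified={c.txt, f.txt} staged={a.txt, b.txt}
After op 9 (modify a.txt): modified={a.txt, c.txt, f.txt} staged={a.txt, b.txt}
After op 10 (git add d.txt): modified={a.txt, c.txt, f.txt} staged={a.txt, b.txt}
After op 11 (git add d.txt): modified={a.txt, c.txt, f.txt} staged={a.txt, b.txt}
After op 12 (git add f.txt): modified={a.txt, c.txt} staged={a.txt, b.txt, f.txt}
After op 13 (git commit): modified={a.txt, c.txt} staged={none}
After op 14 (git add a.txt): modified={c.txt} staged={a.txt}
After op 15 (modify a.txt): modified={a.txt, c.txt} staged={a.txt}
After op 16 (git add c.txt): modified={a.txt} staged={a.txt, c.txt}
After op 17 (git add a.txt): modified={none} staged={a.txt, c.txt}
After op 18 (git commit): modified={none} staged={none}
After op 19 (modify d.txt): modified={d.txt} staged={none}

Answer: d.txt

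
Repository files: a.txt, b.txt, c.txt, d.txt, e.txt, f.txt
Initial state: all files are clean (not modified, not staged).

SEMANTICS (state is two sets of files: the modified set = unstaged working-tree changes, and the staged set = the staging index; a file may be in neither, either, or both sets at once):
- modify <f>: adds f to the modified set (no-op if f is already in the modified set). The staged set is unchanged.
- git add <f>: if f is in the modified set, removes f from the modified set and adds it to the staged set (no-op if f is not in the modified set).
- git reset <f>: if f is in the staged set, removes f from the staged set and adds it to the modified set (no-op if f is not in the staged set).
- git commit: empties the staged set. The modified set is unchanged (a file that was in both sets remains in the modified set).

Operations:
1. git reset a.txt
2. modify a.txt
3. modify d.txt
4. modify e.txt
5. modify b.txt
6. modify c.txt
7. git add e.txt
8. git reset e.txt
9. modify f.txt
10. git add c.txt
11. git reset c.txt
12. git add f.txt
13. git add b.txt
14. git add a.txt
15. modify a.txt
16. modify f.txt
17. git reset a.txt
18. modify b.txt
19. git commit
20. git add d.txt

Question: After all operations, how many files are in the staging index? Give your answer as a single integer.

Answer: 1

Derivation:
After op 1 (git reset a.txt): modified={none} staged={none}
After op 2 (modify a.txt): modified={a.txt} staged={none}
After op 3 (modify d.txt): modified={a.txt, d.txt} staged={none}
After op 4 (modify e.txt): modified={a.txt, d.txt, e.txt} staged={none}
After op 5 (modify b.txt): modified={a.txt, b.txt, d.txt, e.txt} staged={none}
After op 6 (modify c.txt): modified={a.txt, b.txt, c.txt, d.txt, e.txt} staged={none}
After op 7 (git add e.txt): modified={a.txt, b.txt, c.txt, d.txt} staged={e.txt}
After op 8 (git reset e.txt): modified={a.txt, b.txt, c.txt, d.txt, e.txt} staged={none}
After op 9 (modify f.txt): modified={a.txt, b.txt, c.txt, d.txt, e.txt, f.txt} staged={none}
After op 10 (git add c.txt): modified={a.txt, b.txt, d.txt, e.txt, f.txt} staged={c.txt}
After op 11 (git reset c.txt): modified={a.txt, b.txt, c.txt, d.txt, e.txt, f.txt} staged={none}
After op 12 (git add f.txt): modified={a.txt, b.txt, c.txt, d.txt, e.txt} staged={f.txt}
After op 13 (git add b.txt): modified={a.txt, c.txt, d.txt, e.txt} staged={b.txt, f.txt}
After op 14 (git add a.txt): modified={c.txt, d.txt, e.txt} staged={a.txt, b.txt, f.txt}
After op 15 (modify a.txt): modified={a.txt, c.txt, d.txt, e.txt} staged={a.txt, b.txt, f.txt}
After op 16 (modify f.txt): modified={a.txt, c.txt, d.txt, e.txt, f.txt} staged={a.txt, b.txt, f.txt}
After op 17 (git reset a.txt): modified={a.txt, c.txt, d.txt, e.txt, f.txt} staged={b.txt, f.txt}
After op 18 (modify b.txt): modified={a.txt, b.txt, c.txt, d.txt, e.txt, f.txt} staged={b.txt, f.txt}
After op 19 (git commit): modified={a.txt, b.txt, c.txt, d.txt, e.txt, f.txt} staged={none}
After op 20 (git add d.txt): modified={a.txt, b.txt, c.txt, e.txt, f.txt} staged={d.txt}
Final staged set: {d.txt} -> count=1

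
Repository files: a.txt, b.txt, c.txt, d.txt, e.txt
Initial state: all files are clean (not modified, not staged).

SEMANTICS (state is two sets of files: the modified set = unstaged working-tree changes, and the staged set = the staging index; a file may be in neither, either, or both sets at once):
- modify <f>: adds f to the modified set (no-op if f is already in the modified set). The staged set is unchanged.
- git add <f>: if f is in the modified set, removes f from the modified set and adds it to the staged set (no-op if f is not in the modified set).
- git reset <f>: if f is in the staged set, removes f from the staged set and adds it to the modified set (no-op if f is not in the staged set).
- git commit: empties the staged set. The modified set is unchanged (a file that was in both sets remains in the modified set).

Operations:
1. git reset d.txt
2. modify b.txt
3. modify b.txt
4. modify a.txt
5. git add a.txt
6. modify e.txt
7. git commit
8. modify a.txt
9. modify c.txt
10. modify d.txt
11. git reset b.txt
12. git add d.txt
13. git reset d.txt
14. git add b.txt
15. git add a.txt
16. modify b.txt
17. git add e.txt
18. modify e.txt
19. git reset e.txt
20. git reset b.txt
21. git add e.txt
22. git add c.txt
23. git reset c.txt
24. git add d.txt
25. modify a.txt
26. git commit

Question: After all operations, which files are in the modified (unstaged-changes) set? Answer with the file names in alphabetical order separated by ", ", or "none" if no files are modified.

After op 1 (git reset d.txt): modified={none} staged={none}
After op 2 (modify b.txt): modified={b.txt} staged={none}
After op 3 (modify b.txt): modified={b.txt} staged={none}
After op 4 (modify a.txt): modified={a.txt, b.txt} staged={none}
After op 5 (git add a.txt): modified={b.txt} staged={a.txt}
After op 6 (modify e.txt): modified={b.txt, e.txt} staged={a.txt}
After op 7 (git commit): modified={b.txt, e.txt} staged={none}
After op 8 (modify a.txt): modified={a.txt, b.txt, e.txt} staged={none}
After op 9 (modify c.txt): modified={a.txt, b.txt, c.txt, e.txt} staged={none}
After op 10 (modify d.txt): modified={a.txt, b.txt, c.txt, d.txt, e.txt} staged={none}
After op 11 (git reset b.txt): modified={a.txt, b.txt, c.txt, d.txt, e.txt} staged={none}
After op 12 (git add d.txt): modified={a.txt, b.txt, c.txt, e.txt} staged={d.txt}
After op 13 (git reset d.txt): modified={a.txt, b.txt, c.txt, d.txt, e.txt} staged={none}
After op 14 (git add b.txt): modified={a.txt, c.txt, d.txt, e.txt} staged={b.txt}
After op 15 (git add a.txt): modified={c.txt, d.txt, e.txt} staged={a.txt, b.txt}
After op 16 (modify b.txt): modified={b.txt, c.txt, d.txt, e.txt} staged={a.txt, b.txt}
After op 17 (git add e.txt): modified={b.txt, c.txt, d.txt} staged={a.txt, b.txt, e.txt}
After op 18 (modify e.txt): modified={b.txt, c.txt, d.txt, e.txt} staged={a.txt, b.txt, e.txt}
After op 19 (git reset e.txt): modified={b.txt, c.txt, d.txt, e.txt} staged={a.txt, b.txt}
After op 20 (git reset b.txt): modified={b.txt, c.txt, d.txt, e.txt} staged={a.txt}
After op 21 (git add e.txt): modified={b.txt, c.txt, d.txt} staged={a.txt, e.txt}
After op 22 (git add c.txt): modified={b.txt, d.txt} staged={a.txt, c.txt, e.txt}
After op 23 (git reset c.txt): modified={b.txt, c.txt, d.txt} staged={a.txt, e.txt}
After op 24 (git add d.txt): modified={b.txt, c.txt} staged={a.txt, d.txt, e.txt}
After op 25 (modify a.txt): modified={a.txt, b.txt, c.txt} staged={a.txt, d.txt, e.txt}
After op 26 (git commit): modified={a.txt, b.txt, c.txt} staged={none}

Answer: a.txt, b.txt, c.txt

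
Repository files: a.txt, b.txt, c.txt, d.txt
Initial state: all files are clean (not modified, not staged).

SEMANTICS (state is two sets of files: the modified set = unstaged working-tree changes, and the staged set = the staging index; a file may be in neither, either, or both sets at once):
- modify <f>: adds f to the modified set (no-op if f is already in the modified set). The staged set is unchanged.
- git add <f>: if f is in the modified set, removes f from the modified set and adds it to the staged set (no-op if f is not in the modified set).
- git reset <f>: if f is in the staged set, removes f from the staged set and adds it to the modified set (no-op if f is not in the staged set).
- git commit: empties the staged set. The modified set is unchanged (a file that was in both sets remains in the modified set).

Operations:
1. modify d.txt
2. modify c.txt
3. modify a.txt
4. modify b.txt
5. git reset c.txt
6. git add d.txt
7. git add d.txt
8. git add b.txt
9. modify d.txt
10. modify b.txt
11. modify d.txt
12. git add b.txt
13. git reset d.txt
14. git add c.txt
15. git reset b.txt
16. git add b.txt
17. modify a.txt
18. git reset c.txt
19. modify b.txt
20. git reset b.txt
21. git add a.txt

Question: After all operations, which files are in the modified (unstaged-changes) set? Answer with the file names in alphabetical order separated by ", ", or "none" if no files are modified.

Answer: b.txt, c.txt, d.txt

Derivation:
After op 1 (modify d.txt): modified={d.txt} staged={none}
After op 2 (modify c.txt): modified={c.txt, d.txt} staged={none}
After op 3 (modify a.txt): modified={a.txt, c.txt, d.txt} staged={none}
After op 4 (modify b.txt): modified={a.txt, b.txt, c.txt, d.txt} staged={none}
After op 5 (git reset c.txt): modified={a.txt, b.txt, c.txt, d.txt} staged={none}
After op 6 (git add d.txt): modified={a.txt, b.txt, c.txt} staged={d.txt}
After op 7 (git add d.txt): modified={a.txt, b.txt, c.txt} staged={d.txt}
After op 8 (git add b.txt): modified={a.txt, c.txt} staged={b.txt, d.txt}
After op 9 (modify d.txt): modified={a.txt, c.txt, d.txt} staged={b.txt, d.txt}
After op 10 (modify b.txt): modified={a.txt, b.txt, c.txt, d.txt} staged={b.txt, d.txt}
After op 11 (modify d.txt): modified={a.txt, b.txt, c.txt, d.txt} staged={b.txt, d.txt}
After op 12 (git add b.txt): modified={a.txt, c.txt, d.txt} staged={b.txt, d.txt}
After op 13 (git reset d.txt): modified={a.txt, c.txt, d.txt} staged={b.txt}
After op 14 (git add c.txt): modified={a.txt, d.txt} staged={b.txt, c.txt}
After op 15 (git reset b.txt): modified={a.txt, b.txt, d.txt} staged={c.txt}
After op 16 (git add b.txt): modified={a.txt, d.txt} staged={b.txt, c.txt}
After op 17 (modify a.txt): modified={a.txt, d.txt} staged={b.txt, c.txt}
After op 18 (git reset c.txt): modified={a.txt, c.txt, d.txt} staged={b.txt}
After op 19 (modify b.txt): modified={a.txt, b.txt, c.txt, d.txt} staged={b.txt}
After op 20 (git reset b.txt): modified={a.txt, b.txt, c.txt, d.txt} staged={none}
After op 21 (git add a.txt): modified={b.txt, c.txt, d.txt} staged={a.txt}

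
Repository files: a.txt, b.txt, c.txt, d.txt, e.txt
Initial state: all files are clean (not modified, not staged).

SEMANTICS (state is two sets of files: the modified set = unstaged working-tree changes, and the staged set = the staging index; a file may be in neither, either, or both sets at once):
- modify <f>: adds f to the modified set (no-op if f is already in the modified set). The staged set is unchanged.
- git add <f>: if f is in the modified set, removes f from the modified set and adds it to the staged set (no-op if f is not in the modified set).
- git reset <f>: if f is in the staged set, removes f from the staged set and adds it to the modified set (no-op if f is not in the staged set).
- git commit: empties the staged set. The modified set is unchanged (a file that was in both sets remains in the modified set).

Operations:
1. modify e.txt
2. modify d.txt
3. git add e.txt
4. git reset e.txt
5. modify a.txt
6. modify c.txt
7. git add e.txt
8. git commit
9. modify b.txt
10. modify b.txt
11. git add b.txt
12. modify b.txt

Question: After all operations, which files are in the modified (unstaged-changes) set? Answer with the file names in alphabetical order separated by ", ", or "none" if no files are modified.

After op 1 (modify e.txt): modified={e.txt} staged={none}
After op 2 (modify d.txt): modified={d.txt, e.txt} staged={none}
After op 3 (git add e.txt): modified={d.txt} staged={e.txt}
After op 4 (git reset e.txt): modified={d.txt, e.txt} staged={none}
After op 5 (modify a.txt): modified={a.txt, d.txt, e.txt} staged={none}
After op 6 (modify c.txt): modified={a.txt, c.txt, d.txt, e.txt} staged={none}
After op 7 (git add e.txt): modified={a.txt, c.txt, d.txt} staged={e.txt}
After op 8 (git commit): modified={a.txt, c.txt, d.txt} staged={none}
After op 9 (modify b.txt): modified={a.txt, b.txt, c.txt, d.txt} staged={none}
After op 10 (modify b.txt): modified={a.txt, b.txt, c.txt, d.txt} staged={none}
After op 11 (git add b.txt): modified={a.txt, c.txt, d.txt} staged={b.txt}
After op 12 (modify b.txt): modified={a.txt, b.txt, c.txt, d.txt} staged={b.txt}

Answer: a.txt, b.txt, c.txt, d.txt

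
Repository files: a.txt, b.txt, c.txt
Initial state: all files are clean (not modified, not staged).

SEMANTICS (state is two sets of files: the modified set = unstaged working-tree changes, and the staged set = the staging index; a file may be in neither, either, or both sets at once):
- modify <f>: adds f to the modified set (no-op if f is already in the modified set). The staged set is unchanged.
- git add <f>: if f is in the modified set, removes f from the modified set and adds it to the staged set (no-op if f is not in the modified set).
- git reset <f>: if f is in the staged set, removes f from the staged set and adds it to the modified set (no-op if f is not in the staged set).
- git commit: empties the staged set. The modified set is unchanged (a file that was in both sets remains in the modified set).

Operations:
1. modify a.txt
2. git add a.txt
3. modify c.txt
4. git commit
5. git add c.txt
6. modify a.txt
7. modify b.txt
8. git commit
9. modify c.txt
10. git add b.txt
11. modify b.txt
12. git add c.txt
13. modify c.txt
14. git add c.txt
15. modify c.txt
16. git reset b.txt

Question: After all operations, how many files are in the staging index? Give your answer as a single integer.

After op 1 (modify a.txt): modified={a.txt} staged={none}
After op 2 (git add a.txt): modified={none} staged={a.txt}
After op 3 (modify c.txt): modified={c.txt} staged={a.txt}
After op 4 (git commit): modified={c.txt} staged={none}
After op 5 (git add c.txt): modified={none} staged={c.txt}
After op 6 (modify a.txt): modified={a.txt} staged={c.txt}
After op 7 (modify b.txt): modified={a.txt, b.txt} staged={c.txt}
After op 8 (git commit): modified={a.txt, b.txt} staged={none}
After op 9 (modify c.txt): modified={a.txt, b.txt, c.txt} staged={none}
After op 10 (git add b.txt): modified={a.txt, c.txt} staged={b.txt}
After op 11 (modify b.txt): modified={a.txt, b.txt, c.txt} staged={b.txt}
After op 12 (git add c.txt): modified={a.txt, b.txt} staged={b.txt, c.txt}
After op 13 (modify c.txt): modified={a.txt, b.txt, c.txt} staged={b.txt, c.txt}
After op 14 (git add c.txt): modified={a.txt, b.txt} staged={b.txt, c.txt}
After op 15 (modify c.txt): modified={a.txt, b.txt, c.txt} staged={b.txt, c.txt}
After op 16 (git reset b.txt): modified={a.txt, b.txt, c.txt} staged={c.txt}
Final staged set: {c.txt} -> count=1

Answer: 1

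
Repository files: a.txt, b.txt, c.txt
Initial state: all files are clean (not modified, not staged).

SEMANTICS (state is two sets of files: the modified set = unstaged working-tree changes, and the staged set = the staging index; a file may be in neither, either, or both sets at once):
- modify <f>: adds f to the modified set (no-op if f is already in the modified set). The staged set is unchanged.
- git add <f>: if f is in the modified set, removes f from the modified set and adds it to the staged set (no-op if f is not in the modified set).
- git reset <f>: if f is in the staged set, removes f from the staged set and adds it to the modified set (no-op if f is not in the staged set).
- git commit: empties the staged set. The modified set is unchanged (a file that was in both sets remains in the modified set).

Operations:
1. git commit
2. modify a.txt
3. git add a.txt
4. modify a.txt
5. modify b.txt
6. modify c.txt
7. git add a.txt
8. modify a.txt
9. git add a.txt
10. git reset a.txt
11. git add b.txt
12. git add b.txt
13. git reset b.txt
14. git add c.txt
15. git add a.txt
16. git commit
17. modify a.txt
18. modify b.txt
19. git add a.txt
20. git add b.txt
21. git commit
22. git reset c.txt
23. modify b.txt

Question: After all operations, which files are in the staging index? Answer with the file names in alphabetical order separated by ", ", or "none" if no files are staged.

Answer: none

Derivation:
After op 1 (git commit): modified={none} staged={none}
After op 2 (modify a.txt): modified={a.txt} staged={none}
After op 3 (git add a.txt): modified={none} staged={a.txt}
After op 4 (modify a.txt): modified={a.txt} staged={a.txt}
After op 5 (modify b.txt): modified={a.txt, b.txt} staged={a.txt}
After op 6 (modify c.txt): modified={a.txt, b.txt, c.txt} staged={a.txt}
After op 7 (git add a.txt): modified={b.txt, c.txt} staged={a.txt}
After op 8 (modify a.txt): modified={a.txt, b.txt, c.txt} staged={a.txt}
After op 9 (git add a.txt): modified={b.txt, c.txt} staged={a.txt}
After op 10 (git reset a.txt): modified={a.txt, b.txt, c.txt} staged={none}
After op 11 (git add b.txt): modified={a.txt, c.txt} staged={b.txt}
After op 12 (git add b.txt): modified={a.txt, c.txt} staged={b.txt}
After op 13 (git reset b.txt): modified={a.txt, b.txt, c.txt} staged={none}
After op 14 (git add c.txt): modified={a.txt, b.txt} staged={c.txt}
After op 15 (git add a.txt): modified={b.txt} staged={a.txt, c.txt}
After op 16 (git commit): modified={b.txt} staged={none}
After op 17 (modify a.txt): modified={a.txt, b.txt} staged={none}
After op 18 (modify b.txt): modified={a.txt, b.txt} staged={none}
After op 19 (git add a.txt): modified={b.txt} staged={a.txt}
After op 20 (git add b.txt): modified={none} staged={a.txt, b.txt}
After op 21 (git commit): modified={none} staged={none}
After op 22 (git reset c.txt): modified={none} staged={none}
After op 23 (modify b.txt): modified={b.txt} staged={none}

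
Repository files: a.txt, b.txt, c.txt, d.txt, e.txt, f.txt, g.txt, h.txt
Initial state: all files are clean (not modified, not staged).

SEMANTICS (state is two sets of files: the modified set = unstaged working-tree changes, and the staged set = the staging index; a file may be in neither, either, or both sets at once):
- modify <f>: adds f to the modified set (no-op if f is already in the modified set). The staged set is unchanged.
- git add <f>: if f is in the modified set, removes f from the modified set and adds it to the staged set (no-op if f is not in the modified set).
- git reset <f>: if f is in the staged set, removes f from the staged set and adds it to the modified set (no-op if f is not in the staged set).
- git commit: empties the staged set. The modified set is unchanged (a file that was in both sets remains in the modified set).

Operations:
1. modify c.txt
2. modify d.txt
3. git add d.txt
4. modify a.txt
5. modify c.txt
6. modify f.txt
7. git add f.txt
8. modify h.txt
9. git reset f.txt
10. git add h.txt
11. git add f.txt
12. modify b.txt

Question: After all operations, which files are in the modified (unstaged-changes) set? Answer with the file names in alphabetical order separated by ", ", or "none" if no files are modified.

Answer: a.txt, b.txt, c.txt

Derivation:
After op 1 (modify c.txt): modified={c.txt} staged={none}
After op 2 (modify d.txt): modified={c.txt, d.txt} staged={none}
After op 3 (git add d.txt): modified={c.txt} staged={d.txt}
After op 4 (modify a.txt): modified={a.txt, c.txt} staged={d.txt}
After op 5 (modify c.txt): modified={a.txt, c.txt} staged={d.txt}
After op 6 (modify f.txt): modified={a.txt, c.txt, f.txt} staged={d.txt}
After op 7 (git add f.txt): modified={a.txt, c.txt} staged={d.txt, f.txt}
After op 8 (modify h.txt): modified={a.txt, c.txt, h.txt} staged={d.txt, f.txt}
After op 9 (git reset f.txt): modified={a.txt, c.txt, f.txt, h.txt} staged={d.txt}
After op 10 (git add h.txt): modified={a.txt, c.txt, f.txt} staged={d.txt, h.txt}
After op 11 (git add f.txt): modified={a.txt, c.txt} staged={d.txt, f.txt, h.txt}
After op 12 (modify b.txt): modified={a.txt, b.txt, c.txt} staged={d.txt, f.txt, h.txt}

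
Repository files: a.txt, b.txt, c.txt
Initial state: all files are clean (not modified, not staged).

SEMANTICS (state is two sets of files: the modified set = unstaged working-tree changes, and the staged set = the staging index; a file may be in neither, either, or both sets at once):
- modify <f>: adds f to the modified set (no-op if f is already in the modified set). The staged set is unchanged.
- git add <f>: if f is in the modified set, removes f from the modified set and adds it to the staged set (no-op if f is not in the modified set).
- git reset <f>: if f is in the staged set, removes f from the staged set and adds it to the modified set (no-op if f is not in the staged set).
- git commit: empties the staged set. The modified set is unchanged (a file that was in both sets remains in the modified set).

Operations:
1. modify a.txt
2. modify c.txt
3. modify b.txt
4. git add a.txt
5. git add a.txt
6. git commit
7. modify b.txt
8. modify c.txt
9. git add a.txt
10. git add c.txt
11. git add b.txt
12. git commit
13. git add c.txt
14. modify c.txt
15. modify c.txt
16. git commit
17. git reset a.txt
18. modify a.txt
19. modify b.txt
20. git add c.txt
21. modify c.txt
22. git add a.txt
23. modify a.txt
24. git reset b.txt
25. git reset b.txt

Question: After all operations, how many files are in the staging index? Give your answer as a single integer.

After op 1 (modify a.txt): modified={a.txt} staged={none}
After op 2 (modify c.txt): modified={a.txt, c.txt} staged={none}
After op 3 (modify b.txt): modified={a.txt, b.txt, c.txt} staged={none}
After op 4 (git add a.txt): modified={b.txt, c.txt} staged={a.txt}
After op 5 (git add a.txt): modified={b.txt, c.txt} staged={a.txt}
After op 6 (git commit): modified={b.txt, c.txt} staged={none}
After op 7 (modify b.txt): modified={b.txt, c.txt} staged={none}
After op 8 (modify c.txt): modified={b.txt, c.txt} staged={none}
After op 9 (git add a.txt): modified={b.txt, c.txt} staged={none}
After op 10 (git add c.txt): modified={b.txt} staged={c.txt}
After op 11 (git add b.txt): modified={none} staged={b.txt, c.txt}
After op 12 (git commit): modified={none} staged={none}
After op 13 (git add c.txt): modified={none} staged={none}
After op 14 (modify c.txt): modified={c.txt} staged={none}
After op 15 (modify c.txt): modified={c.txt} staged={none}
After op 16 (git commit): modified={c.txt} staged={none}
After op 17 (git reset a.txt): modified={c.txt} staged={none}
After op 18 (modify a.txt): modified={a.txt, c.txt} staged={none}
After op 19 (modify b.txt): modified={a.txt, b.txt, c.txt} staged={none}
After op 20 (git add c.txt): modified={a.txt, b.txt} staged={c.txt}
After op 21 (modify c.txt): modified={a.txt, b.txt, c.txt} staged={c.txt}
After op 22 (git add a.txt): modified={b.txt, c.txt} staged={a.txt, c.txt}
After op 23 (modify a.txt): modified={a.txt, b.txt, c.txt} staged={a.txt, c.txt}
After op 24 (git reset b.txt): modified={a.txt, b.txt, c.txt} staged={a.txt, c.txt}
After op 25 (git reset b.txt): modified={a.txt, b.txt, c.txt} staged={a.txt, c.txt}
Final staged set: {a.txt, c.txt} -> count=2

Answer: 2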